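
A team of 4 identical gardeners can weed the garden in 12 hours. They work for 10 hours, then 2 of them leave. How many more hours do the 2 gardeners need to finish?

4 hours

One gardener does 1/48 of the job per hour.
After 10 hours with 4 gardeners, 5/6 is done (1/6 left).
With 2 gardeners the rate is 2/48 = 1/24, so the rest takes 1/6 ÷ 1/24 = 4 hours.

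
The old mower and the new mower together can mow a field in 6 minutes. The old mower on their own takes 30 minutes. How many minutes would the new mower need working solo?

15/2 minutes

Combined rate is 1/6 per minute.
Known contribution: 1/30 per minute.
So the new mower's rate is 1/6 − 1/30 = 2/15, meaning 15/2 minutes alone.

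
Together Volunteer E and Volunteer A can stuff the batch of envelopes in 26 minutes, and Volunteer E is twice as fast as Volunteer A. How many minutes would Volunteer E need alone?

Let Volunteer A's rate be r; then Volunteer E's rate is 2r, so together (2 + 1)r = 3r = 1/26.
Thus r = 1/78 per minute.
Volunteer A alone: 78 minutes; Volunteer E alone: 39 minutes.

39 minutes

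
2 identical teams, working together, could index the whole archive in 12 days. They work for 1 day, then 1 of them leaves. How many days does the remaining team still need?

One team does 1/24 of the job per day.
After 1 day with 2 teams, 1/12 is done (11/12 left).
With 1 team the rate is 1/24, so the rest takes 11/12 ÷ 1/24 = 22 days.

22 days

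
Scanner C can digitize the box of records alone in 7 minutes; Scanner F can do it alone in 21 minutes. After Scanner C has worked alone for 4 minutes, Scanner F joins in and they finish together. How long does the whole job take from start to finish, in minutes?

25/4 minutes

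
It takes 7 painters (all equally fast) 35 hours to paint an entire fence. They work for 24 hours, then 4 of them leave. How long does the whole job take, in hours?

149/3 hours

One painter does 1/245 of the job per hour.
After 24 hours with 7 painters, 24/35 is done (11/35 left).
With 3 painters the rate is 3/245, so the rest takes 11/35 ÷ 3/245 = 77/3 hours.
Total = 24 + 77/3 = 149/3 hours.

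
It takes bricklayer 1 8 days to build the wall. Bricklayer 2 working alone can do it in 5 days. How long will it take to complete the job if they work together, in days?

40/13 days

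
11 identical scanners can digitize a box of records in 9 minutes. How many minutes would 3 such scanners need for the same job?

33 minutes

Total work is 11·9 = 99 scanner-minutes.
With 3 scanners: 99/3 = 33 minutes.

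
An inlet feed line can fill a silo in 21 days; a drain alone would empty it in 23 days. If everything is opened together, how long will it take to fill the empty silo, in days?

Net rate = 1/21 − 1/23 = (23 − 21)/483 = 2/483 per day.
Filling time = 1 ÷ (2/483) = 483/2 days.

483/2 days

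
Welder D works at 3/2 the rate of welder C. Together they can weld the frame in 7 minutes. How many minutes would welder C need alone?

35/2 minutes

Let welder C's rate be r; then welder D's rate is (3/2)r, so together (3/2 + 1)r = (5/2)r = 1/7.
Thus r = 2/35 per minute.
Welder C alone: 35/2 minutes; welder D alone: 35/3 minutes.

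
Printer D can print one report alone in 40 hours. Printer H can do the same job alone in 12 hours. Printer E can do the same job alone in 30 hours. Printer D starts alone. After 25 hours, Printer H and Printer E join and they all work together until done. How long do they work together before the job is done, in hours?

In the first 25 hours Printer D alone does 25/40 = 5/8 of the job, leaving 3/8.
Once everyone is working, combined rate: 1/40 + 1/12 + 1/30 = (3 + 10 + 4)/120 = 17/120 per hour.
Remaining 3/8 at 17/120 per hour takes 45/17 hours.

45/17 hours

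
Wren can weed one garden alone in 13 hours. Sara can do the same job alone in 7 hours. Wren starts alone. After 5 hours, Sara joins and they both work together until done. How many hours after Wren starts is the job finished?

In the first 5 hours Wren alone does 5/13 of the job, leaving 8/13.
Once everyone is working, combined rate: 1/13 + 1/7 = (7 + 13)/91 = 20/91 per hour.
Remaining 8/13 at 20/91 per hour takes 14/5 hours.
Total from the start = 5 + 14/5 = 39/5 hours.

39/5 hours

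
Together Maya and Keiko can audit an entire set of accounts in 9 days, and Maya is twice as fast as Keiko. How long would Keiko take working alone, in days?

27 days

Let Keiko's rate be r; then Maya's rate is 2r, so together (2 + 1)r = 3r = 1/9.
Thus r = 1/27 per day.
Keiko alone: 27 days; Maya alone: 27/2 days.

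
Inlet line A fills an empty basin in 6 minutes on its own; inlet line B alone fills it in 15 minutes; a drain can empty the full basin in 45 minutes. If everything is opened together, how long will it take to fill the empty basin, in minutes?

Net rate = 1/6 + 1/15 − 1/45 = (15 + 6 − 2)/90 = 19/90 per minute.
Filling time = 1 ÷ (19/90) = 90/19 minutes.

90/19 minutes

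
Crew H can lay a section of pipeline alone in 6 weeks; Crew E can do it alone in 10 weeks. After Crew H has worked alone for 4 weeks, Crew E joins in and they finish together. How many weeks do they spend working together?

In 4 weeks Crew H does 4/6 = 2/3 of the job, leaving 1/3.
Crew H and Crew E together work at 4/15 per week, so finishing takes 1/3 ÷ 4/15 = 5/4 weeks.

5/4 weeks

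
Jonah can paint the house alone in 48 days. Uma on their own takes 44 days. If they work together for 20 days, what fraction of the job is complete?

Combined rate: 1/48 + 1/44 = (11 + 12)/528 = 23/528 per day.
In 20 days they complete 20·23/528 = 115/132 of the job.

115/132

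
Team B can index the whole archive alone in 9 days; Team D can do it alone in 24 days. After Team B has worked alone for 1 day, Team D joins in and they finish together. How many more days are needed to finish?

In 1 day Team B does 1/9 of the job, leaving 8/9.
Team B and Team D together work at 11/72 per day, so finishing takes 8/9 ÷ 11/72 = 64/11 days.

64/11 days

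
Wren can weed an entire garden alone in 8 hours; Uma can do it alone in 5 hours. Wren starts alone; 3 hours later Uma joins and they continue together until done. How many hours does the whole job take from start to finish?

64/13 hours

In 3 hours Wren does 3/8 of the job, leaving 5/8.
Wren and Uma together work at 13/40 per hour, so finishing takes 5/8 ÷ 13/40 = 25/13 hours.
Total time = 3 + 25/13 = 64/13 hours.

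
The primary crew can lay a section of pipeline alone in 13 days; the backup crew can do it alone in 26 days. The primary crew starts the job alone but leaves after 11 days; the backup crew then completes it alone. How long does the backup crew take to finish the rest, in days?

4 days

In 11 days the primary crew does 11/13 of the job, leaving 2/13.
The backup crew works at 1/26 per day, so finishing takes 2/13 ÷ 1/26 = 4 days.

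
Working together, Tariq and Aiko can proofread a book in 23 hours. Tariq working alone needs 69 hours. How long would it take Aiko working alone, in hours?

69/2 hours

Combined rate is 1/23 per hour.
Known contribution: 1/69 per hour.
So Aiko's rate is 1/23 − 1/69 = 2/69, meaning 69/2 hours alone.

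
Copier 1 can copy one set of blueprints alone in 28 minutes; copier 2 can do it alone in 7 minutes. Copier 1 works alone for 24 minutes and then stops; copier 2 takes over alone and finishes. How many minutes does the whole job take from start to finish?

In 24 minutes copier 1 does 24/28 = 6/7 of the job, leaving 1/7.
Copier 2 works at 1/7 per minute, so finishing takes 1/7 ÷ 1/7 = 1 minute.
Total time = 24 + 1 = 25 minutes.

25 minutes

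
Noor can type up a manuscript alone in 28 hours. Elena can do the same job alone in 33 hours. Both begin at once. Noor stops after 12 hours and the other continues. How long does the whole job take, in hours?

In the first 12 hours the combined rate is 61/924, so 61/77 of the job is done, leaving 16/77.
After Noor leaves the rate is 1/33 per hour; the remaining 16/77 takes 48/7 hours.
Total = 12 + 48/7 = 132/7 hours.

132/7 hours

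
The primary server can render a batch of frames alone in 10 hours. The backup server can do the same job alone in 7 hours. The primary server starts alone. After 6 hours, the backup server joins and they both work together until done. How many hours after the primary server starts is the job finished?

In the first 6 hours the primary server alone does 6/10 = 3/5 of the job, leaving 2/5.
Once everyone is working, combined rate: 1/10 + 1/7 = (7 + 10)/70 = 17/70 per hour.
Remaining 2/5 at 17/70 per hour takes 28/17 hours.
Total from the start = 6 + 28/17 = 130/17 hours.

130/17 hours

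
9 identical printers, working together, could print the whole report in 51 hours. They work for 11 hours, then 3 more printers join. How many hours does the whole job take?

One printer does 1/459 of the job per hour.
After 11 hours with 9 printers, 11/51 is done (40/51 left).
With 12 printers the rate is 12/459 = 4/153, so the rest takes 40/51 ÷ 4/153 = 30 hours.
Total = 11 + 30 = 41 hours.

41 hours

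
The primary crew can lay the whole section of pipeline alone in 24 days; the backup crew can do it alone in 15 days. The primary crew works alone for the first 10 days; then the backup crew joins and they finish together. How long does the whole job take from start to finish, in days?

200/13 days

In 10 days the primary crew does 10/24 = 5/12 of the job, leaving 7/12.
The primary crew and the backup crew together work at 13/120 per day, so finishing takes 7/12 ÷ 13/120 = 70/13 days.
Total time = 10 + 70/13 = 200/13 days.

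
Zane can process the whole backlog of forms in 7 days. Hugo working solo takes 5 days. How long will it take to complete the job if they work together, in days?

With two workers the combined time is the product over the sum: 7·5/(7+5) = 35/12 days.

35/12 days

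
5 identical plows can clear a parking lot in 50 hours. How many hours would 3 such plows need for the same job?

250/3 hours

Total work is 5·50 = 250 plow-hours.
With 3 plows: 250/3 hours.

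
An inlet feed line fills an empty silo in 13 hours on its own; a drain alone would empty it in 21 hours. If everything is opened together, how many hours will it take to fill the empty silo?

273/8 hours

Net rate = 1/13 − 1/21 = (21 − 13)/273 = 8/273 per hour.
Filling time = 1 ÷ (8/273) = 273/8 hours.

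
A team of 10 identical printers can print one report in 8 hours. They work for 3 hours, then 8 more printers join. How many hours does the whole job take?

One printer does 1/80 of the job per hour.
After 3 hours with 10 printers, 3/8 is done (5/8 left).
With 18 printers the rate is 18/80 = 9/40, so the rest takes 5/8 ÷ 9/40 = 25/9 hours.
Total = 3 + 25/9 = 52/9 hours.

52/9 hours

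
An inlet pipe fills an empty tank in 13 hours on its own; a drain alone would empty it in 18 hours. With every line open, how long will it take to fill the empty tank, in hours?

Net rate = 1/13 − 1/18 = (18 − 13)/234 = 5/234 per hour.
Filling time = 1 ÷ (5/234) = 234/5 hours.

234/5 hours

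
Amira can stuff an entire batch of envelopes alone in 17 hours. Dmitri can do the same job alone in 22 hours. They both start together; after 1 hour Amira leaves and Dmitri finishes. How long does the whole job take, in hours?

352/17 hours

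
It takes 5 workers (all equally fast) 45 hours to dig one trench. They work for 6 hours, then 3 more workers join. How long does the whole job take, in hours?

One worker does 1/225 of the job per hour.
After 6 hours with 5 workers, 2/15 is done (13/15 left).
With 8 workers the rate is 8/225, so the rest takes 13/15 ÷ 8/225 = 195/8 hours.
Total = 6 + 195/8 = 243/8 hours.

243/8 hours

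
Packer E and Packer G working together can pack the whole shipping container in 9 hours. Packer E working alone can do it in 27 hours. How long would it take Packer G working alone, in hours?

27/2 hours

Combined rate is 1/9 per hour.
Known contribution: 1/27 per hour.
So Packer G's rate is 1/9 − 1/27 = 2/27, meaning 27/2 hours alone.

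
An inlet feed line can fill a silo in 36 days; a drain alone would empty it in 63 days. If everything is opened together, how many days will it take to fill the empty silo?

84 days

Net rate = 1/36 − 1/63 = (7 − 4)/252 = 3/252 = 1/84 per day.
Filling time = 1 ÷ (1/84) = 84 days.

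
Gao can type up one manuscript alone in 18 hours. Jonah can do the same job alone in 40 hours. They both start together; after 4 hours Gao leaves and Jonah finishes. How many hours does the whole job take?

In the first 4 hours the combined rate is 29/360, so 29/90 of the job is done, leaving 61/90.
After Gao leaves the rate is 1/40 per hour; the remaining 61/90 takes 244/9 hours.
Total = 4 + 244/9 = 280/9 hours.

280/9 hours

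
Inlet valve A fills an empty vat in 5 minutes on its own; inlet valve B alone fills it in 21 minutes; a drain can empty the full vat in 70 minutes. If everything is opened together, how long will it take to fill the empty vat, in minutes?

Net rate = 1/5 + 1/21 − 1/70 = (42 + 10 − 3)/210 = 49/210 = 7/30 per minute.
Filling time = 1 ÷ (7/30) = 30/7 minutes.

30/7 minutes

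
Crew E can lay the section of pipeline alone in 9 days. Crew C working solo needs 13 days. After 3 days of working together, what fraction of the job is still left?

17/39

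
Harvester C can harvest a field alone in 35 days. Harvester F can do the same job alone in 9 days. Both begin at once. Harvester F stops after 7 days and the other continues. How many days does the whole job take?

70/9 days

In the first 7 days the combined rate is 44/315, so 44/45 of the job is done, leaving 1/45.
After harvester F leaves the rate is 1/35 per day; the remaining 1/45 takes 7/9 days.
Total = 7 + 7/9 = 70/9 days.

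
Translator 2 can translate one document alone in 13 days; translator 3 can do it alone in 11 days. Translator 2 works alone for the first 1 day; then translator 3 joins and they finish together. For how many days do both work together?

In 1 day translator 2 does 1/13 of the job, leaving 12/13.
Translator 2 and translator 3 together work at 24/143 per day, so finishing takes 12/13 ÷ 24/143 = 11/2 days.

11/2 days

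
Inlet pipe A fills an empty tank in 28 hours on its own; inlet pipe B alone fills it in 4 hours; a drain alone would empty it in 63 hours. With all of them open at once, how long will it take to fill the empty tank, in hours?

Net rate = 1/28 + 1/4 − 1/63 = (9 + 63 − 4)/252 = 68/252 = 17/63 per hour.
Filling time = 1 ÷ (17/63) = 63/17 hours.

63/17 hours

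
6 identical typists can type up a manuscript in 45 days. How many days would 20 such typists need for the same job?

27/2 days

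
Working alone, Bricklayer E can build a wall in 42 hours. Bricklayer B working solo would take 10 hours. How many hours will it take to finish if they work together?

105/13 hours

With two workers the combined time is the product over the sum: 42·10/(42+10) = 420/52 = 105/13 hours.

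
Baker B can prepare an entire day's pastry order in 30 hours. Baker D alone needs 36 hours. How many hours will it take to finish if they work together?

180/11 hours

Combined rate: 1/30 + 1/36 = (6 + 5)/180 = 11/180 per hour.
Time = 1 ÷ (11/180) = 180/11 hours.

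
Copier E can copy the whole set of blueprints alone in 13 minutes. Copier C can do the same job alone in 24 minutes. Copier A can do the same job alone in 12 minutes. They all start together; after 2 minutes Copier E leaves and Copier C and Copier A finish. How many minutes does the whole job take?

88/13 minutes

In the first 2 minutes the combined rate is 21/104, so 21/52 of the job is done, leaving 31/52.
After Copier E leaves the rate is 1/8 per minute; the remaining 31/52 takes 62/13 minutes.
Total = 2 + 62/13 = 88/13 minutes.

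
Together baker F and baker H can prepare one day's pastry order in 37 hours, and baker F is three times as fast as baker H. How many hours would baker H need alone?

Let baker H's rate be r; then baker F's rate is 3r, so together (3 + 1)r = 4r = 1/37.
Thus r = 1/148 per hour.
Baker H alone: 148 hours; baker F alone: 148/3 hours.

148 hours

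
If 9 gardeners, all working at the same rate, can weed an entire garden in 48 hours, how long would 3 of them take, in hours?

144 hours

Total work is 9·48 = 432 gardener-hours.
With 3 gardeners: 432/3 = 144 hours.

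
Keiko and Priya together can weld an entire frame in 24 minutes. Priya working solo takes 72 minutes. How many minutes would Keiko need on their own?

Combined rate is 1/24 per minute.
Known contribution: 1/72 per minute.
So Keiko's rate is 1/24 − 1/72 = 1/36, meaning 36 minutes alone.

36 minutes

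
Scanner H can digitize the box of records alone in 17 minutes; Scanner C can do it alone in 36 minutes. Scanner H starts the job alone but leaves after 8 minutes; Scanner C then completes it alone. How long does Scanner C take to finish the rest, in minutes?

In 8 minutes Scanner H does 8/17 of the job, leaving 9/17.
Scanner C works at 1/36 per minute, so finishing takes 9/17 ÷ 1/36 = 324/17 minutes.

324/17 minutes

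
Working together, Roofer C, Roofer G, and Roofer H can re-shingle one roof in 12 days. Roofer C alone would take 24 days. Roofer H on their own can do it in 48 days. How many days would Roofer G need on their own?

48 days

Combined rate is 1/12 per day.
Known contribution: 1/24 + 1/48 = (2 + 1)/48 = 3/48 = 1/16 per day.
So Roofer G's rate is 1/12 − 1/16 = 1/48, meaning 48 days alone.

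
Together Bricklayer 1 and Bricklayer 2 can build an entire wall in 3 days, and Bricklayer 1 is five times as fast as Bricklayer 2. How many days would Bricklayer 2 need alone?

Let Bricklayer 2's rate be r; then Bricklayer 1's rate is 5r, so together (5 + 1)r = 6r = 1/3.
Thus r = 1/18 per day.
Bricklayer 2 alone: 18 days; Bricklayer 1 alone: 18/5 days.

18 days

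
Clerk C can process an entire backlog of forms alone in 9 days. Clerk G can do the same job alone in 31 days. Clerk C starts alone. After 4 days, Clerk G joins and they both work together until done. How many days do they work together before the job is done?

31/8 days

In the first 4 days Clerk C alone does 4/9 of the job, leaving 5/9.
Once everyone is working, combined rate: 1/9 + 1/31 = (31 + 9)/279 = 40/279 per day.
Remaining 5/9 at 40/279 per day takes 31/8 days.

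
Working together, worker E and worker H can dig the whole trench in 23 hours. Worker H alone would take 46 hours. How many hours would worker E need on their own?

46 hours

Combined rate is 1/23 per hour.
Known contribution: 1/46 per hour.
So worker E's rate is 1/23 − 1/46 = 1/46, meaning 46 hours alone.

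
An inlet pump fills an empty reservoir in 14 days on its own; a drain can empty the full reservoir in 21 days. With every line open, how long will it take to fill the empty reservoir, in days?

Net rate = 1/14 − 1/21 = (3 − 2)/42 = 1/42 per day.
Filling time = 1 ÷ (1/42) = 42 days.

42 days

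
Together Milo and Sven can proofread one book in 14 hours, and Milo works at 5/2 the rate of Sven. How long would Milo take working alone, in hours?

98/5 hours

Let Sven's rate be r; then Milo's rate is (5/2)r, so together (5/2 + 1)r = (7/2)r = 1/14.
Thus r = 1/49 per hour.
Sven alone: 49 hours; Milo alone: 98/5 hours.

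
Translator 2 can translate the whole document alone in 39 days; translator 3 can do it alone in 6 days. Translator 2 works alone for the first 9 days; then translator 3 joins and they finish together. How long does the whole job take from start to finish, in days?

In 9 days translator 2 does 9/39 = 3/13 of the job, leaving 10/13.
Translator 2 and translator 3 together work at 5/26 per day, so finishing takes 10/13 ÷ 5/26 = 4 days.
Total time = 9 + 4 = 13 days.

13 days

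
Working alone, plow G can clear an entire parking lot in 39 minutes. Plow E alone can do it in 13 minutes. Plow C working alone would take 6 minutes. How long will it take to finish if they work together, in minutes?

26/7 minutes

Combined rate: 1/39 + 1/13 + 1/6 = (2 + 6 + 13)/78 = 21/78 = 7/26 per minute.
Time = 1 ÷ (7/26) = 26/7 minutes.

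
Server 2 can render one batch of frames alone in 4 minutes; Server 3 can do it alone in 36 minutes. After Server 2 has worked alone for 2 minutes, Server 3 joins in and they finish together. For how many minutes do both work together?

In 2 minutes Server 2 does 2/4 = 1/2 of the job, leaving 1/2.
Server 2 and Server 3 together work at 5/18 per minute, so finishing takes 1/2 ÷ 5/18 = 9/5 minutes.

9/5 minutes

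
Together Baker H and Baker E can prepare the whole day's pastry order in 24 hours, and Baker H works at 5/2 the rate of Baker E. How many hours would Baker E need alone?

84 hours

Let Baker E's rate be r; then Baker H's rate is (5/2)r, so together (5/2 + 1)r = (7/2)r = 1/24.
Thus r = 1/84 per hour.
Baker E alone: 84 hours; Baker H alone: 168/5 hours.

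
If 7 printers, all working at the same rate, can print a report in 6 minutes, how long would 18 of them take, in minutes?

Total work is 7·6 = 42 printer-minutes.
With 18 printers: 42/18 = 7/3 minutes.

7/3 minutes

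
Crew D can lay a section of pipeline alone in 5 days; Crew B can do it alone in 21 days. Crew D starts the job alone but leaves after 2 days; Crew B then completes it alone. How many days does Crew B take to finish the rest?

63/5 days

In 2 days Crew D does 2/5 of the job, leaving 3/5.
Crew B works at 1/21 per day, so finishing takes 3/5 ÷ 1/21 = 63/5 days.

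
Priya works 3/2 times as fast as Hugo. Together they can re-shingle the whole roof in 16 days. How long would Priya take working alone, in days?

80/3 days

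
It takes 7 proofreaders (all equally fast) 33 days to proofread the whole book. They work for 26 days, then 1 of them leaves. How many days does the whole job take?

205/6 days

One proofreader does 1/231 of the job per day.
After 26 days with 7 proofreaders, 26/33 is done (7/33 left).
With 6 proofreaders the rate is 6/231 = 2/77, so the rest takes 7/33 ÷ 2/77 = 49/6 days.
Total = 26 + 49/6 = 205/6 days.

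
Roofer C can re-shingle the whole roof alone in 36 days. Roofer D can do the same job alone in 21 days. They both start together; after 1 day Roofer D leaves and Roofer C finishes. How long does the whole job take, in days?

240/7 days

In the first 1 day the combined rate is 19/252, so 19/252 of the job is done, leaving 233/252.
After Roofer D leaves the rate is 1/36 per day; the remaining 233/252 takes 233/7 days.
Total = 1 + 233/7 = 240/7 days.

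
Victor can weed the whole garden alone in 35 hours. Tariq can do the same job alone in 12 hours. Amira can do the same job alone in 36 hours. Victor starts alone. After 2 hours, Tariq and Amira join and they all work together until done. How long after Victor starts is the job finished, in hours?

35/4 hours

In the first 2 hours Victor alone does 2/35 of the job, leaving 33/35.
Once everyone is working, combined rate: 1/35 + 1/12 + 1/36 = (36 + 105 + 35)/1260 = 176/1260 = 44/315 per hour.
Remaining 33/35 at 44/315 per hour takes 27/4 hours.
Total from the start = 2 + 27/4 = 35/4 hours.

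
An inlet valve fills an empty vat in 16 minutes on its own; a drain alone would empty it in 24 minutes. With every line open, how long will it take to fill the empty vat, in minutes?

Net rate = 1/16 − 1/24 = (3 − 2)/48 = 1/48 per minute.
Filling time = 1 ÷ (1/48) = 48 minutes.

48 minutes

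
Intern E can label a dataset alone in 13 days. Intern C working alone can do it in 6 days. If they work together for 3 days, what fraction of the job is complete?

19/26

Combined rate: 1/13 + 1/6 = (6 + 13)/78 = 19/78 per day.
In 3 days they complete 3·19/78 = 19/26 of the job.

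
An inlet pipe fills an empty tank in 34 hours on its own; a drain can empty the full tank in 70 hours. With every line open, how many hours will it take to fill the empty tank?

595/9 hours

Net rate = 1/34 − 1/70 = (35 − 17)/1190 = 18/1190 = 9/595 per hour.
Filling time = 1 ÷ (9/595) = 595/9 hours.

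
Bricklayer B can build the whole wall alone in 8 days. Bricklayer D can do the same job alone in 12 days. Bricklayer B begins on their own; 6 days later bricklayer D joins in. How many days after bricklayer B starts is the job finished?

36/5 days

In the first 6 days bricklayer B alone does 6/8 = 3/4 of the job, leaving 1/4.
Once everyone is working, combined rate: 1/8 + 1/12 = (3 + 2)/24 = 5/24 per day.
Remaining 1/4 at 5/24 per day takes 6/5 days.
Total from the start = 6 + 6/5 = 36/5 days.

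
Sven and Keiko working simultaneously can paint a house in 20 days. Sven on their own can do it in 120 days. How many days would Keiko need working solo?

24 days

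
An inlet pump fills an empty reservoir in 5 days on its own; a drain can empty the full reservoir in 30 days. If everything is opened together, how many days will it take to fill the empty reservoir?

6 days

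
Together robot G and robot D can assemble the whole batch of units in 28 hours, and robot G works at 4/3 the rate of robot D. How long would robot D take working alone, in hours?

196/3 hours

Let robot D's rate be r; then robot G's rate is (4/3)r, so together (4/3 + 1)r = (7/3)r = 1/28.
Thus r = 3/196 per hour.
Robot D alone: 196/3 hours; robot G alone: 49 hours.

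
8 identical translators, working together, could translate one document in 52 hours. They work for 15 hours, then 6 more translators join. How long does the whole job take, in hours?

253/7 hours

One translator does 1/416 of the job per hour.
After 15 hours with 8 translators, 15/52 is done (37/52 left).
With 14 translators the rate is 14/416 = 7/208, so the rest takes 37/52 ÷ 7/208 = 148/7 hours.
Total = 15 + 148/7 = 253/7 hours.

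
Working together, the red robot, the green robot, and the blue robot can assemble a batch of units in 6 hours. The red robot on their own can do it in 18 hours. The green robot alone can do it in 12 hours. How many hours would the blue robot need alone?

36 hours

Combined rate is 1/6 per hour.
Known contribution: 1/18 + 1/12 = (2 + 3)/36 = 5/36 per hour.
So the blue robot's rate is 1/6 − 5/36 = 1/36, meaning 36 hours alone.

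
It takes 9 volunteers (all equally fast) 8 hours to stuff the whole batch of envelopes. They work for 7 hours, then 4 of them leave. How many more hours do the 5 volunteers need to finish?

One volunteer does 1/72 of the job per hour.
After 7 hours with 9 volunteers, 7/8 is done (1/8 left).
With 5 volunteers the rate is 5/72, so the rest takes 1/8 ÷ 5/72 = 9/5 hours.

9/5 hours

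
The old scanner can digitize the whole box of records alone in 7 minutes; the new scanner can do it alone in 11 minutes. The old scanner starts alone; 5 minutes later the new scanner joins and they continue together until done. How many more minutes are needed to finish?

11/9 minutes

In 5 minutes the old scanner does 5/7 of the job, leaving 2/7.
The old scanner and the new scanner together work at 18/77 per minute, so finishing takes 2/7 ÷ 18/77 = 11/9 minutes.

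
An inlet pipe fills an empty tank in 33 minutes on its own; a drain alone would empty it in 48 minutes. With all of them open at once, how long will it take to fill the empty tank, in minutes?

Net rate = 1/33 − 1/48 = (16 − 11)/528 = 5/528 per minute.
Filling time = 1 ÷ (5/528) = 528/5 minutes.

528/5 minutes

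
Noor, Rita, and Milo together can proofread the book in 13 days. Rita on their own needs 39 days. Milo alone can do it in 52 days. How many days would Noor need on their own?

Combined rate is 1/13 per day.
Known contribution: 1/39 + 1/52 = (4 + 3)/156 = 7/156 per day.
So Noor's rate is 1/13 − 7/156 = 5/156, meaning 156/5 days alone.

156/5 days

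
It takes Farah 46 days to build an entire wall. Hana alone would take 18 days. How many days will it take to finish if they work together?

207/16 days

Combined rate: 1/46 + 1/18 = (9 + 23)/414 = 32/414 = 16/207 per day.
Time = 1 ÷ (16/207) = 207/16 days.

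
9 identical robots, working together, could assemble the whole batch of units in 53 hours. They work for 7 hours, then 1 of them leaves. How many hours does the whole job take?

One robot does 1/477 of the job per hour.
After 7 hours with 9 robots, 7/53 is done (46/53 left).
With 8 robots the rate is 8/477, so the rest takes 46/53 ÷ 8/477 = 207/4 hours.
Total = 7 + 207/4 = 235/4 hours.

235/4 hours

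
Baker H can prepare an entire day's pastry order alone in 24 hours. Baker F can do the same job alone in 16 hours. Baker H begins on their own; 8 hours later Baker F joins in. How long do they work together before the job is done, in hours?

32/5 hours

In the first 8 hours Baker H alone does 8/24 = 1/3 of the job, leaving 2/3.
Once everyone is working, combined rate: 1/24 + 1/16 = (2 + 3)/48 = 5/48 per hour.
Remaining 2/3 at 5/48 per hour takes 32/5 hours.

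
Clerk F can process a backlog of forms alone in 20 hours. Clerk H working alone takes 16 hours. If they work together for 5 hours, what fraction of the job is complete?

Combined rate: 1/20 + 1/16 = (4 + 5)/80 = 9/80 per hour.
In 5 hours they complete 5·9/80 = 9/16 of the job.

9/16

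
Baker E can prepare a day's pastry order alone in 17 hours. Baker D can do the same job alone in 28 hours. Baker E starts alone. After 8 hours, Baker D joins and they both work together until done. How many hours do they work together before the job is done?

In the first 8 hours Baker E alone does 8/17 of the job, leaving 9/17.
Once everyone is working, combined rate: 1/17 + 1/28 = (28 + 17)/476 = 45/476 per hour.
Remaining 9/17 at 45/476 per hour takes 28/5 hours.

28/5 hours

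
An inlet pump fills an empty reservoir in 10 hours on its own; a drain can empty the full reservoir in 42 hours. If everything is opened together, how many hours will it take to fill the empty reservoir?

105/8 hours

Net rate = 1/10 − 1/42 = (21 − 5)/210 = 16/210 = 8/105 per hour.
Filling time = 1 ÷ (8/105) = 105/8 hours.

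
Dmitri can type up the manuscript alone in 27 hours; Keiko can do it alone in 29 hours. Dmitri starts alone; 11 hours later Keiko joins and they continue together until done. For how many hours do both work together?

In 11 hours Dmitri does 11/27 of the job, leaving 16/27.
Dmitri and Keiko together work at 56/783 per hour, so finishing takes 16/27 ÷ 56/783 = 58/7 hours.

58/7 hours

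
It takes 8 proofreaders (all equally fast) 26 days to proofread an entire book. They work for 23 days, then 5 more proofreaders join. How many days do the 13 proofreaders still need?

24/13 days

One proofreader does 1/208 of the job per day.
After 23 days with 8 proofreaders, 23/26 is done (3/26 left).
With 13 proofreaders the rate is 13/208 = 1/16, so the rest takes 3/26 ÷ 1/16 = 24/13 days.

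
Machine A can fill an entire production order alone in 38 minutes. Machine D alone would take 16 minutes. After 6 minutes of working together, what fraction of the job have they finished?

81/152

Combined rate: 1/38 + 1/16 = (8 + 19)/304 = 27/304 per minute.
In 6 minutes they complete 6·27/304 = 81/152 of the job.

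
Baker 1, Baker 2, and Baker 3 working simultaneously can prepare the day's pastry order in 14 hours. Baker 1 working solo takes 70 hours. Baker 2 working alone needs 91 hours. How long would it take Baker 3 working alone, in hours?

Combined rate is 1/14 per hour.
Known contribution: 1/70 + 1/91 = (13 + 10)/910 = 23/910 per hour.
So Baker 3's rate is 1/14 − 23/910 = 3/65, meaning 65/3 hours alone.

65/3 hours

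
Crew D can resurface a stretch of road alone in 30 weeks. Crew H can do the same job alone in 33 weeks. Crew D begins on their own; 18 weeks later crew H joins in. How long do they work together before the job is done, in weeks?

In the first 18 weeks crew D alone does 18/30 = 3/5 of the job, leaving 2/5.
Once everyone is working, combined rate: 1/30 + 1/33 = (11 + 10)/330 = 21/330 = 7/110 per week.
Remaining 2/5 at 7/110 per week takes 44/7 weeks.

44/7 weeks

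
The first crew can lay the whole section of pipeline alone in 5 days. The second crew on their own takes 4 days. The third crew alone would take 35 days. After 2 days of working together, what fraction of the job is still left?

3/70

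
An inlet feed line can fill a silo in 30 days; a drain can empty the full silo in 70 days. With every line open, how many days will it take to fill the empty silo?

105/2 days

Net rate = 1/30 − 1/70 = (7 − 3)/210 = 4/210 = 2/105 per day.
Filling time = 1 ÷ (2/105) = 105/2 days.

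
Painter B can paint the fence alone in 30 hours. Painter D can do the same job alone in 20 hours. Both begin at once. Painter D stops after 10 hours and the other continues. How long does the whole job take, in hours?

In the first 10 hours the combined rate is 1/12, so 5/6 of the job is done, leaving 1/6.
After painter D leaves the rate is 1/30 per hour; the remaining 1/6 takes 5 hours.
Total = 10 + 5 = 15 hours.

15 hours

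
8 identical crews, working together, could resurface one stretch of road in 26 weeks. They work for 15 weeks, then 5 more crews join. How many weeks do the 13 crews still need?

88/13 weeks

One crew does 1/208 of the job per week.
After 15 weeks with 8 crews, 15/26 is done (11/26 left).
With 13 crews the rate is 13/208 = 1/16, so the rest takes 11/26 ÷ 1/16 = 88/13 weeks.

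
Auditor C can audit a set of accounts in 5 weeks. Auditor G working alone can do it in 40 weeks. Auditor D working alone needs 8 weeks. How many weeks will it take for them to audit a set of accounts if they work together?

Combined rate: 1/5 + 1/40 + 1/8 = (8 + 1 + 5)/40 = 14/40 = 7/20 per week.
Time = 1 ÷ (7/20) = 20/7 weeks.

20/7 weeks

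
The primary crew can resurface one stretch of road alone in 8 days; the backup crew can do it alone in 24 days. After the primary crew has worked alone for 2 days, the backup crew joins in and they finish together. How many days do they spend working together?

In 2 days the primary crew does 2/8 = 1/4 of the job, leaving 3/4.
The primary crew and the backup crew together work at 1/6 per day, so finishing takes 3/4 ÷ 1/6 = 9/2 days.

9/2 days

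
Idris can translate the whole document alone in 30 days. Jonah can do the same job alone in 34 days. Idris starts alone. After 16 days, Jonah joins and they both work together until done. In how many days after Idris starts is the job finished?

375/16 days

In the first 16 days Idris alone does 16/30 = 8/15 of the job, leaving 7/15.
Once everyone is working, combined rate: 1/30 + 1/34 = (17 + 15)/510 = 32/510 = 16/255 per day.
Remaining 7/15 at 16/255 per day takes 119/16 days.
Total from the start = 16 + 119/16 = 375/16 days.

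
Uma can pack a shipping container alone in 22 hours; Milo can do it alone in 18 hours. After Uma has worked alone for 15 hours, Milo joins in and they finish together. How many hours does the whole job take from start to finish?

In 15 hours Uma does 15/22 of the job, leaving 7/22.
Uma and Milo together work at 10/99 per hour, so finishing takes 7/22 ÷ 10/99 = 63/20 hours.
Total time = 15 + 63/20 = 363/20 hours.

363/20 hours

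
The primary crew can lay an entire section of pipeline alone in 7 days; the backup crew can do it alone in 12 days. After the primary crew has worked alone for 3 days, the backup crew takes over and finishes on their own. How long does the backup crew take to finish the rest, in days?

48/7 days

In 3 days the primary crew does 3/7 of the job, leaving 4/7.
The backup crew works at 1/12 per day, so finishing takes 4/7 ÷ 1/12 = 48/7 days.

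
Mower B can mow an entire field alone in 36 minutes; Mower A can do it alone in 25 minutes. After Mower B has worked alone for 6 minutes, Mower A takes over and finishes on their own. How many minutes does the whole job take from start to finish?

161/6 minutes

In 6 minutes Mower B does 6/36 = 1/6 of the job, leaving 5/6.
Mower A works at 1/25 per minute, so finishing takes 5/6 ÷ 1/25 = 125/6 minutes.
Total time = 6 + 125/6 = 161/6 minutes.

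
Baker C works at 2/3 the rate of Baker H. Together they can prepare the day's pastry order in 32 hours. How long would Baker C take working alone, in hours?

Let Baker H's rate be r; then Baker C's rate is (2/3)r, so together (2/3 + 1)r = (5/3)r = 1/32.
Thus r = 3/160 per hour.
Baker H alone: 160/3 hours; Baker C alone: 80 hours.

80 hours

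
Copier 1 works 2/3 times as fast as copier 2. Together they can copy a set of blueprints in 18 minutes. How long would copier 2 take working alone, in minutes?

30 minutes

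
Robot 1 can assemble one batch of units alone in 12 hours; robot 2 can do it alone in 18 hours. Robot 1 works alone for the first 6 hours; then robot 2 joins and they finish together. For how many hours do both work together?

In 6 hours robot 1 does 6/12 = 1/2 of the job, leaving 1/2.
Robot 1 and robot 2 together work at 5/36 per hour, so finishing takes 1/2 ÷ 5/36 = 18/5 hours.

18/5 hours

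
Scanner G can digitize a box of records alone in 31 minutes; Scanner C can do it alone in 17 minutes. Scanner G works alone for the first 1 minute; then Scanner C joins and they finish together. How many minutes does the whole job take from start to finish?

93/8 minutes

In 1 minute Scanner G does 1/31 of the job, leaving 30/31.
Scanner G and Scanner C together work at 48/527 per minute, so finishing takes 30/31 ÷ 48/527 = 85/8 minutes.
Total time = 1 + 85/8 = 93/8 minutes.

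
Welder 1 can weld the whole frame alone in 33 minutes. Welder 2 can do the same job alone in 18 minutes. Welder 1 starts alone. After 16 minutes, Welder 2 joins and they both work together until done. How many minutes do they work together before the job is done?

6 minutes

In the first 16 minutes Welder 1 alone does 16/33 of the job, leaving 17/33.
Once everyone is working, combined rate: 1/33 + 1/18 = (6 + 11)/198 = 17/198 per minute.
Remaining 17/33 at 17/198 per minute takes 6 minutes.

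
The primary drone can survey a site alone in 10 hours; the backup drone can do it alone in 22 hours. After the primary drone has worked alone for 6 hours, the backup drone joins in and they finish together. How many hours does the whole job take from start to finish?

In 6 hours the primary drone does 6/10 = 3/5 of the job, leaving 2/5.
The primary drone and the backup drone together work at 8/55 per hour, so finishing takes 2/5 ÷ 8/55 = 11/4 hours.
Total time = 6 + 11/4 = 35/4 hours.

35/4 hours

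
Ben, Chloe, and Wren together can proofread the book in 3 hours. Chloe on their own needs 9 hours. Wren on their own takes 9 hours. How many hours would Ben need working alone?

Combined rate is 1/3 per hour.
Known contribution: 1/9 + 1/9 = (1 + 1)/9 = 2/9 per hour.
So Ben's rate is 1/3 − 2/9 = 1/9, meaning 9 hours alone.

9 hours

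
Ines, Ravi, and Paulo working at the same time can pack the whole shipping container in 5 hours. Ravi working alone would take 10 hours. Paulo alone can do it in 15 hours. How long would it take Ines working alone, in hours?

Combined rate is 1/5 per hour.
Known contribution: 1/10 + 1/15 = (3 + 2)/30 = 5/30 = 1/6 per hour.
So Ines's rate is 1/5 − 1/6 = 1/30, meaning 30 hours alone.

30 hours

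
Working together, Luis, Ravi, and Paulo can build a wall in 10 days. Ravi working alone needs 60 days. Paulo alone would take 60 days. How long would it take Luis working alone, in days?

15 days

Combined rate is 1/10 per day.
Known contribution: 1/60 + 1/60 = (1 + 1)/60 = 2/60 = 1/30 per day.
So Luis's rate is 1/10 − 1/30 = 1/15, meaning 15 days alone.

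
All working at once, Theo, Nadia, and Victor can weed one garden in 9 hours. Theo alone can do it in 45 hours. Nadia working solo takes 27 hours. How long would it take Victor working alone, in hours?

135/7 hours

Combined rate is 1/9 per hour.
Known contribution: 1/45 + 1/27 = (3 + 5)/135 = 8/135 per hour.
So Victor's rate is 1/9 − 8/135 = 7/135, meaning 135/7 hours alone.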